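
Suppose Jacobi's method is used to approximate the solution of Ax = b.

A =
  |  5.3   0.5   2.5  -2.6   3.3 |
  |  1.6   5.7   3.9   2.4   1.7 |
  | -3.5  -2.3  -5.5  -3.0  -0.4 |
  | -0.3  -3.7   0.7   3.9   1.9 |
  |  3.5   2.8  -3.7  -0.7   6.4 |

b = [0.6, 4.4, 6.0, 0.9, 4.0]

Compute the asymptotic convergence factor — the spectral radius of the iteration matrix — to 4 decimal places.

1.2352

A = D + L + U where D = diag(5.3, 5.7, -5.5, 3.9, 6.4).
Jacobi: T = -D⁻¹(L+U), T[0,2] = -(2.5)/(5.3) = -0.4717; T[0,0] = 0.
  T[0,:] = [+0.0000  -0.0943  -0.4717  +0.4906  -0.6226]
  T[1,:] = [-0.2807  +0.0000  -0.6842  -0.4211  -0.2982]
  T[2,:] = [-0.6364  -0.4182  +0.0000  -0.5455  -0.0727]
  T[3,:] = [+0.0769  +0.9487  -0.1795  +0.0000  -0.4872]
  T[4,:] = [-0.5469  -0.4375  +0.5781  +0.1094  +0.0000]
|eigenvalues of T|: 1.2352, 0.9766, 0.7601, 0.7601, 0.0848.
ρ = 1.2352; 1.2352 > 1: divergent.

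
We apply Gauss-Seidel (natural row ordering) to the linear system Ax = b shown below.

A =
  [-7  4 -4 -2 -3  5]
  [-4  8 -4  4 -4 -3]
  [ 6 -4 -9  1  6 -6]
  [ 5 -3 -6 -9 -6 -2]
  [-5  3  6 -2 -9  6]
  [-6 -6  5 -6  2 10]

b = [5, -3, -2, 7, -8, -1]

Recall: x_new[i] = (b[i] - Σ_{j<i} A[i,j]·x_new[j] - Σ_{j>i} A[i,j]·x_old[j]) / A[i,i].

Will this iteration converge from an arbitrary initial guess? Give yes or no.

no

A = D + L + U where D = diag(-7, 8, -9, -9, -9, 10).
Gauss-Seidel: T = -(D+L)⁻¹U, row 0 first, T[0,4] = -(-3)/(-7) = -0.4286; later rows by forward substitution.
  T[0,:] = [+0.0000 +0.5714 -0.5714 -0.2857 -0.4286 +0.7143]
  T[1,:] = [+0.0000 +0.2857 +0.2143 -0.6429 +0.2857 +0.7321]
  T[2,:] = [+0.0000 +0.2540 -0.4762 +0.2063 +0.2540 -0.5159]
  T[3,:] = [+0.0000 +0.0529 -0.0714 -0.0820 -1.1693 +0.2745]
  T[4,:] = [+0.0000 -0.0647 +0.0873 +0.1002 +0.7625 +0.1090]
  T[5,:] = [+0.0000 +0.4320 -0.0365 -0.7296 -1.0668 +1.2687]
|λ(T)| sorted: 1.3239, 0.6069, 0.6069, 0.5814, 0.0299, 0.0000.
ρ = 1.3239; 1.3239 > 1, so it fails to converge.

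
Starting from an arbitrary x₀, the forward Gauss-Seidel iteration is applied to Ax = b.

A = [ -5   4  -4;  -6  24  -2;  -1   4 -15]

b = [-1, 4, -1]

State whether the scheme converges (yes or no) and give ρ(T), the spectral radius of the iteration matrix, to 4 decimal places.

A = D + L + U where D = diag(-5, 24, -15).
T_GS = -(D+L)⁻¹U: row 0 first, T[0,2] = -(-4)/(-5) = -0.8000; later rows by forward substitution.
  T[0,:] = [+0.0000  +0.8000  -0.8000]
  T[1,:] = [+0.0000  +0.2000  -0.1167]
  T[2,:] = [+0.0000  +0.0000  +0.0222]
|roots of det(T-λI)|: 0.2000, 0.0222, 0.0000.
spectral radius ρ = 0.2000; 0.2000 < 1: convergent.

yes, ρ = 0.2000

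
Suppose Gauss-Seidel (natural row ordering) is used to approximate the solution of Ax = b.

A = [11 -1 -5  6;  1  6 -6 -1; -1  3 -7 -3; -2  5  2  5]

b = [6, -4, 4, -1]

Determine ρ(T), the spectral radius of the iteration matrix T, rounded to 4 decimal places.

Split A = D + L + U, D = diag(11, 6, -7, 5).
Gauss-Seidel: T = -(D+L)⁻¹U, row 0 first, T[0,2] = -(-5)/(11) = +0.4545; later rows by forward substitution.
  T[0,:] = [+0.0000 +0.0909 +0.4545 -0.5455]
  T[1,:] = [+0.0000 -0.0152 +0.9242 +0.2576]
  T[2,:] = [+0.0000 -0.0195 +0.3312 -0.2403]
  T[3,:] = [+0.0000 +0.0593 -0.8749 -0.3797]
|eigenvalues of T|: 0.6303, 0.5190, 0.0476, 0.0000.
ρ = 0.6303; 0.6303 < 1, so it converges for any x₀.

0.6303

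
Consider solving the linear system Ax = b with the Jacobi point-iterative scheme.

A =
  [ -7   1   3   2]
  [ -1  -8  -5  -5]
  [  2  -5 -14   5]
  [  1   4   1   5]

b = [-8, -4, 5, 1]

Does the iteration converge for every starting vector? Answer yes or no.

yes

Write A = D+L+U with D = diag(-7, -8, -14, 5).
Jacobi T = -D⁻¹(L+U): T[2,0] = -(2)/(-14) = +0.1429; T[2,2] = 0.
  T[0,:] = [+0.0000 +0.1429 +0.4286 +0.2857]
  T[1,:] = [-0.1250 +0.0000 -0.6250 -0.6250]
  T[2,:] = [+0.1429 -0.3571 +0.0000 +0.3571]
  T[3,:] = [-0.2000 -0.8000 -0.2000 +0.0000]
eigenvalue magnitudes: 0.8986, 0.6469, 0.2221, 0.0296.
ρ(T) = max|λ| = 0.8986; 0.8986 < 1: convergent.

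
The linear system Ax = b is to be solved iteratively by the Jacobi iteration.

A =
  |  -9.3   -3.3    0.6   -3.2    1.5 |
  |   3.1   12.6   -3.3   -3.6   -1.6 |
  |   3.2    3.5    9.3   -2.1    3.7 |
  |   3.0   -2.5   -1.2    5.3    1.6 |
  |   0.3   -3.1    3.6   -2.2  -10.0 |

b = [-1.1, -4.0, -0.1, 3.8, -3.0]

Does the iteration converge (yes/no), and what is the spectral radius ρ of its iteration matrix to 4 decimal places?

Let D = diag(-9.3, 12.6, 9.3, 5.3, -10); L, U the strict triangles.
Jacobi T = -D⁻¹(L+U): T[2,0] = -(3.2)/(9.3) = -0.3441; T[2,2] = 0.
  T[0,:] = [+0.0000  -0.3548  +0.0645  -0.3441  +0.1613]
  T[1,:] = [-0.2460  +0.0000  +0.2619  +0.2857  +0.1270]
  T[2,:] = [-0.3441  -0.3763  +0.0000  +0.2258  -0.3978]
  T[3,:] = [-0.5660  +0.4717  +0.2264  +0.0000  -0.3019]
  T[4,:] = [+0.0300  -0.3100  +0.3600  -0.2200  +0.0000]
|eigenvalues of T|: 0.8611, 0.5494, 0.5494, 0.5153, 0.2382.
spectral radius ρ = 0.8611; 0.8611 < 1 ⇒ converges.

yes, ρ = 0.8611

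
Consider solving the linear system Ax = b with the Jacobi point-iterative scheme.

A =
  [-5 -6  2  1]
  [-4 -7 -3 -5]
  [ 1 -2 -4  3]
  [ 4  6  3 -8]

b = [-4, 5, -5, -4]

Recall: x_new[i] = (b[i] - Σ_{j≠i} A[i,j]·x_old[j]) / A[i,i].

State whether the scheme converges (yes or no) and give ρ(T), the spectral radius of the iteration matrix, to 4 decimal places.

no, ρ = 1.1956

Diagonal D = diag(-5, -7, -4, -8); L, U strict lower/upper.
Jacobi T = -D⁻¹(L+U): T[2,3] = -(3)/(-4) = +0.7500; T[2,2] = 0.
  T[0,:] = [+0.0000  -1.2000  +0.4000  +0.2000]
  T[1,:] = [-0.5714  +0.0000  -0.4286  -0.7143]
  T[2,:] = [+0.2500  -0.5000  +0.0000  +0.7500]
  T[3,:] = [+0.5000  +0.7500  +0.3750  +0.0000]
|roots of det(T-λI)|: 1.1956, 0.6822, 0.6822, 0.1091.
ρ(T) = max|λ| = 1.1956; 1.1956 > 1 ⇒ diverges.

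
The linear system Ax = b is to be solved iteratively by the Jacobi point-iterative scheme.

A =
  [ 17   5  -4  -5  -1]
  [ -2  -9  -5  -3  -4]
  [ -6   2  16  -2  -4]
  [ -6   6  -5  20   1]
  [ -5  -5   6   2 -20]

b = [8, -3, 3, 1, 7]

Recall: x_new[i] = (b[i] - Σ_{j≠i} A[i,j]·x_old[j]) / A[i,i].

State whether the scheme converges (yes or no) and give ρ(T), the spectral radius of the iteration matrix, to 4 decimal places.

Write A = D+L+U with D = diag(17, -9, 16, 20, -20).
Jacobi: T = -D⁻¹(L+U), T[0,2] = -(-4)/(17) = +0.2353; T[0,0] = 0.
  T[0,:] = [+0.0000, -0.2941, +0.2353, +0.2941, +0.0588]
  T[1,:] = [-0.2222, +0.0000, -0.5556, -0.3333, -0.4444]
  T[2,:] = [+0.3750, -0.1250, +0.0000, +0.1250, +0.2500]
  T[3,:] = [+0.3000, -0.3000, +0.2500, +0.0000, -0.0500]
  T[4,:] = [-0.2500, -0.2500, +0.3000, +0.1000, +0.0000]
|λ(T)| sorted: 0.9166, 0.4259, 0.3291, 0.3291, 0.1370.
spectral radius ρ = 0.9166; 0.9166 < 1, so it converges for any x₀.

yes, ρ = 0.9166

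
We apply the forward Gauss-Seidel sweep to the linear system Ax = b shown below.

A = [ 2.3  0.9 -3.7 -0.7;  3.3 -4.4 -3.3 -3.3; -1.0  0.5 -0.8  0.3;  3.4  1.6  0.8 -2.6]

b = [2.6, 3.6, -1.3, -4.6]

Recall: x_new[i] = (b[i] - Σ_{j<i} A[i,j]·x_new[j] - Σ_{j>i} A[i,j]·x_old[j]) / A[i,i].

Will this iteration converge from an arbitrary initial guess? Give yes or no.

Write A = D+L+U with D = diag(2.3, -4.4, -0.8, -2.6).
GS T = -(D+L)⁻¹U: row 0 first, T[0,1] = -(0.9)/(2.3) = -0.3913; later rows by forward substitution.
  T[0,:] = [+0.0000, -0.3913, +1.6087, +0.3043]
  T[1,:] = [+0.0000, -0.2935, +0.4565, -0.5217]
  T[2,:] = [+0.0000, +0.3057, -1.7255, -0.3315]
  T[3,:] = [+0.0000, -0.5982, +1.8537, -0.0251]
eigenvalue magnitudes: 1.5004, 0.6840, 0.1402, 0.0000.
ρ = 1.5004; 1.5004 > 1: divergent.

no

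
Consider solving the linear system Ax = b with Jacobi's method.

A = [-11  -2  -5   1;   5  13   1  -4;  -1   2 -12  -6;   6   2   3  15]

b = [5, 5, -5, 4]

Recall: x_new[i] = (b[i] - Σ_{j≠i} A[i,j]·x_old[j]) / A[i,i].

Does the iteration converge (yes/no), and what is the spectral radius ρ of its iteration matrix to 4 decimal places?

Write A = D+L+U with D = diag(-11, 13, -12, 15).
Jacobi T = -D⁻¹(L+U): T[3,2] = -(3)/(15) = -0.2000; T[3,3] = 0.
  T[0,:] = [+0.0000, -0.1818, -0.4545, +0.0909]
  T[1,:] = [-0.3846, +0.0000, -0.0769, +0.3077]
  T[2,:] = [-0.0833, +0.1667, +0.0000, -0.5000]
  T[3,:] = [-0.4000, -0.1333, -0.2000, +0.0000]
|eigenvalues of T|: 0.5265, 0.3501, 0.3128, 0.3128.
ρ = 0.5265; 0.5265 < 1, so it converges for any x₀.

yes, ρ = 0.5265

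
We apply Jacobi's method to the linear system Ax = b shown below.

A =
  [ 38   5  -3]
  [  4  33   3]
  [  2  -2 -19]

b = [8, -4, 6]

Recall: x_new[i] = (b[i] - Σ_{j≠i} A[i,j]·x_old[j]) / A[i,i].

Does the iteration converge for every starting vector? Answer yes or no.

yes

Diagonal D = diag(38, 33, -19); L, U strict lower/upper.
T_J = -D⁻¹(L+U): T[0,2] = -(-3)/(38) = +0.0789; T[0,0] = 0.
  T[0,:] = [+0.0000 -0.1316 +0.0789]
  T[1,:] = [-0.1212 +0.0000 -0.0909]
  T[2,:] = [+0.1053 -0.1053 +0.0000]
|λ(T)| sorted: 0.2111, 0.1257, 0.0854.
ρ = 0.2111; 0.2111 < 1, so it converges for any x₀.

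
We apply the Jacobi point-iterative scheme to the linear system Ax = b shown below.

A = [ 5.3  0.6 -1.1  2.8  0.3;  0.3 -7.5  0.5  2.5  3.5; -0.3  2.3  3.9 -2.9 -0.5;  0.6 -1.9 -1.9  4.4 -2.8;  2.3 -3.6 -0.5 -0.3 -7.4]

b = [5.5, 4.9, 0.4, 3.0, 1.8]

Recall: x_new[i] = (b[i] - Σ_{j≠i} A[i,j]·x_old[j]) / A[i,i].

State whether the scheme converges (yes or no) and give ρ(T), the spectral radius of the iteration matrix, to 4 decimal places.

A = D + L + U where D = diag(5.3, -7.5, 3.9, 4.4, -7.4).
Jacobi: T = -D⁻¹(L+U), T[1,3] = -(2.5)/(-7.5) = +0.3333; T[1,1] = 0.
  T[0,:] = [+0.0000 -0.1132 +0.2075 -0.5283 -0.0566]
  T[1,:] = [+0.0400 +0.0000 +0.0667 +0.3333 +0.4667]
  T[2,:] = [+0.0769 -0.5897 +0.0000 +0.7436 +0.1282]
  T[3,:] = [-0.1364 +0.4318 +0.4318 +0.0000 +0.6364]
  T[4,:] = [+0.3108 -0.4865 -0.0676 -0.0405 +0.0000]
eigenvalue magnitudes: 0.8491, 0.6201, 0.6201, 0.2968, 0.0897.
ρ = 0.8491; 0.8491 < 1 ⇒ converges.

yes, ρ = 0.8491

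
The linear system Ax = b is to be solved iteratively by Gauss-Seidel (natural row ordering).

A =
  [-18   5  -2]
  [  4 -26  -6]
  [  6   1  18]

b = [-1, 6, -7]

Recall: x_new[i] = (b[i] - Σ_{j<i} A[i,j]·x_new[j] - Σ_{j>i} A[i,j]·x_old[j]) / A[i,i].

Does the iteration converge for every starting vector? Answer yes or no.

Split A = D + L + U, D = diag(-18, -26, 18).
T_GS = -(D+L)⁻¹U: row 0 first, T[0,2] = -(-2)/(-18) = -0.1111; later rows by forward substitution.
  T[0,:] = [+0.0000, +0.2778, -0.1111]
  T[1,:] = [+0.0000, +0.0427, -0.2479]
  T[2,:] = [+0.0000, -0.0950, +0.0508]
|eigenvalues of T|: 0.2002, 0.1067, 0.0000.
spectral radius ρ = 0.2002; 0.2002 < 1 ⇒ converges.

yes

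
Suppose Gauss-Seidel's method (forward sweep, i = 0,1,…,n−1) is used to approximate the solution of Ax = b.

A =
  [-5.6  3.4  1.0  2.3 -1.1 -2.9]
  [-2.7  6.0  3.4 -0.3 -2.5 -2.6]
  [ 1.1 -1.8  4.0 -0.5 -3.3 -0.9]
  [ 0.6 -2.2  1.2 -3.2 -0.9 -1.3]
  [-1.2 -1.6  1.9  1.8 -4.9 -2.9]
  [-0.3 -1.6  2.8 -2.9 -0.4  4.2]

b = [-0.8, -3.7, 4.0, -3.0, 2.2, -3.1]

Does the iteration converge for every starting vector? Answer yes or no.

no

Let D = diag(-5.6, 6, 4, -3.2, -4.9, 4.2); L, U the strict triangles.
GS T = -(D+L)⁻¹U: row 0 first, T[0,1] = -(3.4)/(-5.6) = +0.6071; later rows by forward substitution.
  T[0,:] = [+0.0000, +0.6071, +0.1786, +0.4107, -0.1964, -0.5179]
  T[1,:] = [+0.0000, +0.2732, -0.4863, +0.2348, +0.3283, +0.2003]
  T[2,:] = [+0.0000, -0.0440, -0.2679, +0.1177, +1.0267, +0.4575]
  T[3,:] = [+0.0000, -0.0905, +0.2673, -0.0403, -0.1587, -0.4695]
  T[4,:] = [+0.0000, -0.2882, +0.1094, -0.1464, +0.2807, -0.5255]
  T[5,:] = [+0.0000, +0.0869, +0.2011, -0.0014, -0.6563, -0.6399]
eigenvalue magnitudes: 1.1611, 0.6299, 0.1835, 0.1835, 0.0208, 0.0000.
ρ(T) = max|λ| = 1.1611; 1.1611 > 1, so it fails to converge.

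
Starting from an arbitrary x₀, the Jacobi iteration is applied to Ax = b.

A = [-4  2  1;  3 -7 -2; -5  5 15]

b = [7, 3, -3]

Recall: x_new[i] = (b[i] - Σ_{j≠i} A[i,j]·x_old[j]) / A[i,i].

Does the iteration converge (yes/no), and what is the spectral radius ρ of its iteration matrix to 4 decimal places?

yes, ρ = 0.7139

Split A = D + L + U, D = diag(-4, -7, 15).
T_J = -D⁻¹(L+U): T[0,2] = -(1)/(-4) = +0.2500; T[0,0] = 0.
  T[0,:] = [+0.0000 +0.5000 +0.2500]
  T[1,:] = [+0.4286 +0.0000 -0.2857]
  T[2,:] = [+0.3333 -0.3333 +0.0000]
eigenvalue magnitudes: 0.7139, 0.4602, 0.2537.
ρ(T) = max|λ| = 0.7139; 0.7139 < 1 ⇒ converges.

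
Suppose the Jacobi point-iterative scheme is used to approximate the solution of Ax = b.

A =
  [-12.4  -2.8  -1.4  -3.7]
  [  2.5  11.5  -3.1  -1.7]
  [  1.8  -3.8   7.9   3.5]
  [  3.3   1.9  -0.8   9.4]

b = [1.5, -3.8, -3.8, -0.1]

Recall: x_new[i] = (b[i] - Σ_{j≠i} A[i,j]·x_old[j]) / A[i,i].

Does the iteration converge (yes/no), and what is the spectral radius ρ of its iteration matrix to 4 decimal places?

Diagonal D = diag(-12.4, 11.5, 7.9, 9.4); L, U strict lower/upper.
Jacobi T = -D⁻¹(L+U): T[3,1] = -(1.9)/(9.4) = -0.2021; T[3,3] = 0.
  T[0,:] = [+0.0000, -0.2258, -0.1129, -0.2984]
  T[1,:] = [-0.2174, +0.0000, +0.2696, +0.1478]
  T[2,:] = [-0.2278, +0.4810, +0.0000, -0.4430]
  T[3,:] = [-0.3511, -0.2021, +0.0851, +0.0000]
|eigenvalues of T|: 0.5147, 0.3994, 0.3994, 0.1926.
ρ(T) = max|λ| = 0.5147; 0.5147 < 1, so it converges for any x₀.

yes, ρ = 0.5147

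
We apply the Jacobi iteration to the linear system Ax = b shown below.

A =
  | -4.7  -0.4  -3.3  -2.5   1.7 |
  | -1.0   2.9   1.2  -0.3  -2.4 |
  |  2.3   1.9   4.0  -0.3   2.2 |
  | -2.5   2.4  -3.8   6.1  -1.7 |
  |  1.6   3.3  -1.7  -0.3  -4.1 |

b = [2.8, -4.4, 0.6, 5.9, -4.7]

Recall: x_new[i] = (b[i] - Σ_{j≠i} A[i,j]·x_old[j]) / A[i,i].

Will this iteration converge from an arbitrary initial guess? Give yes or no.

Write A = D+L+U with D = diag(-4.7, 2.9, 4, 6.1, -4.1).
Jacobi T = -D⁻¹(L+U): T[0,1] = -(-0.4)/(-4.7) = -0.0851; T[0,0] = 0.
  T[0,:] = [+0.0000 -0.0851 -0.7021 -0.5319 +0.3617]
  T[1,:] = [+0.3448 +0.0000 -0.4138 +0.1034 +0.8276]
  T[2,:] = [-0.5750 -0.4750 +0.0000 +0.0750 -0.5500]
  T[3,:] = [+0.4098 -0.3934 +0.6230 +0.0000 +0.2787]
  T[4,:] = [+0.3902 +0.8049 -0.4146 -0.0732 +0.0000]
|λ(T)| sorted: 1.4969, 0.8380, 0.4540, 0.4540, 0.3356.
spectral radius ρ = 1.4969; 1.4969 > 1 ⇒ diverges.

no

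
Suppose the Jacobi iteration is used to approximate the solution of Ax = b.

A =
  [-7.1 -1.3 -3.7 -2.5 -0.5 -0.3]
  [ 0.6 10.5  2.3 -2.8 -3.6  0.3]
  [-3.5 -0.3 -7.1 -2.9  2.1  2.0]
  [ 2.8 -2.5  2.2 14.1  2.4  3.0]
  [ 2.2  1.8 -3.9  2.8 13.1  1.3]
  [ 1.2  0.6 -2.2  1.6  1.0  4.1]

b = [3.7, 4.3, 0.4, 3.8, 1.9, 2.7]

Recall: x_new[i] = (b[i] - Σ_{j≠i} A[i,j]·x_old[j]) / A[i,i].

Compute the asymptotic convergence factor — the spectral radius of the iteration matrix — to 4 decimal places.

0.8327

Let D = diag(-7.1, 10.5, -7.1, 14.1, 13.1, 4.1); L, U the strict triangles.
Jacobi T = -D⁻¹(L+U): T[1,5] = -(0.3)/(10.5) = -0.0286; T[1,1] = 0.
  T[0,:] = [+0.0000 -0.1831 -0.5211 -0.3521 -0.0704 -0.0423]
  T[1,:] = [-0.0571 +0.0000 -0.2190 +0.2667 +0.3429 -0.0286]
  T[2,:] = [-0.4930 -0.0423 +0.0000 -0.4085 +0.2958 +0.2817]
  T[3,:] = [-0.1986 +0.1773 -0.1560 +0.0000 -0.1702 -0.2128]
  T[4,:] = [-0.1679 -0.1374 +0.2977 -0.2137 +0.0000 -0.0992]
  T[5,:] = [-0.2927 -0.1463 +0.5366 -0.3902 -0.2439 +0.0000]
|eigenvalues of T|: 0.8327, 0.7034, 0.4891, 0.4097, 0.1778, 0.1279.
spectral radius ρ = 0.8327; 0.8327 < 1: convergent.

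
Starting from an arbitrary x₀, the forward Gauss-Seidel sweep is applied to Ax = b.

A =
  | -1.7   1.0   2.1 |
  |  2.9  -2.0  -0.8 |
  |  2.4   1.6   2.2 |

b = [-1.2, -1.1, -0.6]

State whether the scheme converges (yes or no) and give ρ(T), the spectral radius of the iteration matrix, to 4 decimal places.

Split A = D + L + U, D = diag(-1.7, -2, 2.2).
GS T = -(D+L)⁻¹U: row 0 first, T[0,2] = -(2.1)/(-1.7) = +1.2353; later rows by forward substitution.
  T[0,:] = [+0.0000, +0.5882, +1.2353]
  T[1,:] = [+0.0000, +0.8529, +1.3912]
  T[2,:] = [+0.0000, -1.2620, -2.3594]
moduli |λ_i(T)| = 1.6610, 0.1545, 0.0000.
ρ(T) = max|λ| = 1.6610; 1.6610 > 1 ⇒ diverges.

no, ρ = 1.6610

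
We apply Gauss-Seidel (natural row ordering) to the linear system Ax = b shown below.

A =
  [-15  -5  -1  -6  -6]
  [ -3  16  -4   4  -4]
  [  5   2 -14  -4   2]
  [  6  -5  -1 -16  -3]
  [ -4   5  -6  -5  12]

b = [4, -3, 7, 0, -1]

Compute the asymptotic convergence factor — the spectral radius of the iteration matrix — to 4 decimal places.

0.6017

Let D = diag(-15, 16, -14, -16, 12); L, U the strict triangles.
Gauss-Seidel: T = -(D+L)⁻¹U, row 0 first, T[0,4] = -(-6)/(-15) = -0.4000; later rows by forward substitution.
  T[0,:] = [+0.0000  -0.3333  -0.0667  -0.4000  -0.4000]
  T[1,:] = [+0.0000  -0.0625  +0.2375  -0.3250  +0.1750]
  T[2,:] = [+0.0000  -0.1280  +0.0101  -0.4750  +0.0250]
  T[3,:] = [+0.0000  -0.0975  -0.0999  -0.0187  -0.3938]
  T[4,:] = [+0.0000  -0.1897  -0.1577  -0.2432  -0.3578]
|eigenvalues of T|: 0.6017, 0.1948, 0.1948, 0.0652, 0.0000.
spectral radius ρ = 0.6017; 0.6017 < 1, so it converges for any x₀.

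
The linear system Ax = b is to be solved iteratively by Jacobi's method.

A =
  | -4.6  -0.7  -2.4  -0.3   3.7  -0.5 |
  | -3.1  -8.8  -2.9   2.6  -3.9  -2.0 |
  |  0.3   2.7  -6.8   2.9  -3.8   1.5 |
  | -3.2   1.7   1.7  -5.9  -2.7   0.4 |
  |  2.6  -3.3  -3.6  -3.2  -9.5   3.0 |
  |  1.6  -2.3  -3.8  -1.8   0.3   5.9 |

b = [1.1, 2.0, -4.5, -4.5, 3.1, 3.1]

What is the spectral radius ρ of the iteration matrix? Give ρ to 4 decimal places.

1.2030

Diagonal D = diag(-4.6, -8.8, -6.8, -5.9, -9.5, 5.9); L, U strict lower/upper.
T_J = -D⁻¹(L+U): T[4,1] = -(-3.3)/(-9.5) = -0.3474; T[4,4] = 0.
  T[0,:] = [+0.0000 -0.1522 -0.5217 -0.0652 +0.8043 -0.1087]
  T[1,:] = [-0.3523 +0.0000 -0.3295 +0.2955 -0.4432 -0.2273]
  T[2,:] = [+0.0441 +0.3971 +0.0000 +0.4265 -0.5588 +0.2206]
  T[3,:] = [-0.5424 +0.2881 +0.2881 +0.0000 -0.4576 +0.0678]
  T[4,:] = [+0.2737 -0.3474 -0.3789 -0.3368 +0.0000 +0.3158]
  T[5,:] = [-0.2712 +0.3898 +0.6441 +0.3051 -0.0508 +0.0000]
eigenvalue magnitudes: 1.2030, 0.8281, 0.5264, 0.5264, 0.3128, 0.2248.
ρ = 1.2030; 1.2030 > 1 ⇒ diverges.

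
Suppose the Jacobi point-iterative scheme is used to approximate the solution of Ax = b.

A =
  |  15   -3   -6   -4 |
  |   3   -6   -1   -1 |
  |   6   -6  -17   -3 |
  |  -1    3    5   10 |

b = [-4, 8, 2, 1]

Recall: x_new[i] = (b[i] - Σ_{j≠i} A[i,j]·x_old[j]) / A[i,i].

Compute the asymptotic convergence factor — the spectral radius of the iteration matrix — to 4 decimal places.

Diagonal D = diag(15, -6, -17, 10); L, U strict lower/upper.
Jacobi T = -D⁻¹(L+U): T[1,0] = -(3)/(-6) = +0.5000; T[1,1] = 0.
  T[0,:] = [+0.0000, +0.2000, +0.4000, +0.2667]
  T[1,:] = [+0.5000, +0.0000, -0.1667, -0.1667]
  T[2,:] = [+0.3529, -0.3529, +0.0000, -0.1765]
  T[3,:] = [+0.1000, -0.3000, -0.5000, +0.0000]
|roots of det(T-λI)|: 0.8693, 0.3601, 0.3601, 0.2679.
ρ(T) = max|λ| = 0.8693; 0.8693 < 1 ⇒ converges.

0.8693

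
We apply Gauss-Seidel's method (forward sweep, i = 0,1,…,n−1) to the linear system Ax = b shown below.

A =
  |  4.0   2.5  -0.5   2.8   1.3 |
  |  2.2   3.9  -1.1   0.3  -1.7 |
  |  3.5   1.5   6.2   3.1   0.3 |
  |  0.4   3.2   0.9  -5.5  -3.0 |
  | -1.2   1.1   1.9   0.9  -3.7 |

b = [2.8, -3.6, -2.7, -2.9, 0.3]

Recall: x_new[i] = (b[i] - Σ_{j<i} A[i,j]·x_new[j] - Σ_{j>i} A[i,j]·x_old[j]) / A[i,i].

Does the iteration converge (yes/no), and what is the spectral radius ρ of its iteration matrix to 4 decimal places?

yes, ρ = 0.9025

A = D + L + U where D = diag(4, 3.9, 6.2, -5.5, -3.7).
GS T = -(D+L)⁻¹U: row 0 first, T[0,2] = -(-0.5)/(4) = +0.1250; later rows by forward substitution.
  T[0,:] = [+0.0000 -0.6250 +0.1250 -0.7000 -0.3250]
  T[1,:] = [+0.0000 +0.3526 +0.2115 +0.3179 +0.6192]
  T[2,:] = [+0.0000 +0.2675 -0.1217 -0.1818 -0.0147]
  T[3,:] = [+0.0000 +0.2035 +0.1122 +0.1043 -0.2112]
  T[4,:] = [+0.0000 +0.4944 -0.0129 +0.2536 +0.2306]
moduli |λ_i(T)| = 0.9025, 0.4158, 0.2039, 0.2039, 0.0000.
ρ(T) = max|λ| = 0.9025; 0.9025 < 1 ⇒ converges.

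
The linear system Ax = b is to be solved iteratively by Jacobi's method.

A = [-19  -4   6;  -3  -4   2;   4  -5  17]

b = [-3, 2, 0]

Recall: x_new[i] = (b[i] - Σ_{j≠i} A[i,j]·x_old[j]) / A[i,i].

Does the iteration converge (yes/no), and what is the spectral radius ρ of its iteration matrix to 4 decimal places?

yes, ρ = 0.5578

Write A = D+L+U with D = diag(-19, -4, 17).
Jacobi T = -D⁻¹(L+U): T[0,2] = -(6)/(-19) = +0.3158; T[0,0] = 0.
  T[0,:] = [+0.0000 -0.2105 +0.3158]
  T[1,:] = [-0.7500 +0.0000 +0.5000]
  T[2,:] = [-0.2353 +0.2941 +0.0000]
eigenvalue magnitudes: 0.5578, 0.2837, 0.2837.
spectral radius ρ = 0.5578; 0.5578 < 1 ⇒ converges.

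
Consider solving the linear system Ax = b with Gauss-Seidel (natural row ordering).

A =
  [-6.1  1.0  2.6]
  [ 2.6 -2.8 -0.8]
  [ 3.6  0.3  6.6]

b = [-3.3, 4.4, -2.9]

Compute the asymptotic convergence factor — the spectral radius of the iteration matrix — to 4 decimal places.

A = D + L + U where D = diag(-6.1, -2.8, 6.6).
T_GS = -(D+L)⁻¹U: row 0 first, T[0,1] = -(1)/(-6.1) = +0.1639; later rows by forward substitution.
  T[0,:] = [+0.0000, +0.1639, +0.4262]
  T[1,:] = [+0.0000, +0.1522, +0.1101]
  T[2,:] = [+0.0000, -0.0963, -0.2375]
|eigenvalues of T|: 0.2081, 0.1228, 0.0000.
ρ(T) = max|λ| = 0.2081; 0.2081 < 1: convergent.

0.2081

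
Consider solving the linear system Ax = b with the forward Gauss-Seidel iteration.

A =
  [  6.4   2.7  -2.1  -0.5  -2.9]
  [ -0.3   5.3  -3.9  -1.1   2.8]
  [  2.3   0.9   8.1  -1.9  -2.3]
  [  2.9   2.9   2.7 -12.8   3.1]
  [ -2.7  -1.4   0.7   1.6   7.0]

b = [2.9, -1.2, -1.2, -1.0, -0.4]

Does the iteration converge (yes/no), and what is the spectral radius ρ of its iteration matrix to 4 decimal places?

Split A = D + L + U, D = diag(6.4, 5.3, 8.1, -12.8, 7).
Gauss-Seidel: T = -(D+L)⁻¹U, row 0 first, T[0,3] = -(-0.5)/(6.4) = +0.0781; later rows by forward substitution.
  T[0,:] = [+0.0000 -0.4219 +0.3281 +0.0781 +0.4531]
  T[1,:] = [+0.0000 -0.0239 +0.7544 +0.2120 -0.5027]
  T[2,:] = [+0.0000 +0.1224 -0.1770 +0.1888 +0.2111]
  T[3,:] = [+0.0000 -0.0752 +0.2079 +0.1056 +0.2755]
  T[4,:] = [+0.0000 -0.1626 +0.2476 +0.0295 -0.0098]
|roots of det(T-λI)|: 0.6310, 0.3400, 0.3400, 0.0932, 0.0000.
ρ = 0.6310; 0.6310 < 1: convergent.

yes, ρ = 0.6310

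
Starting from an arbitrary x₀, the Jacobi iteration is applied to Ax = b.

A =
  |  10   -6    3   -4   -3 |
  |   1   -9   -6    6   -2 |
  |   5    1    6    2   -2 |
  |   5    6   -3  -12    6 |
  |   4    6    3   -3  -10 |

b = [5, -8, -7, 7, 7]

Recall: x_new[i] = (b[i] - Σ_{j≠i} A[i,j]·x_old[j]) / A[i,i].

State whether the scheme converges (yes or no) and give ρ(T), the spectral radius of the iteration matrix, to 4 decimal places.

no, ρ = 1.3329

Split A = D + L + U, D = diag(10, -9, 6, -12, -10).
T_J = -D⁻¹(L+U): T[1,2] = -(-6)/(-9) = -0.6667; T[1,1] = 0.
  T[0,:] = [+0.0000, +0.6000, -0.3000, +0.4000, +0.3000]
  T[1,:] = [+0.1111, +0.0000, -0.6667, +0.6667, -0.2222]
  T[2,:] = [-0.8333, -0.1667, +0.0000, -0.3333, +0.3333]
  T[3,:] = [+0.4167, +0.5000, -0.2500, +0.0000, +0.5000]
  T[4,:] = [+0.4000, +0.6000, +0.3000, -0.3000, +0.0000]
|λ(T)| sorted: 1.3329, 0.5486, 0.4991, 0.4991, 0.4582.
ρ(T) = max|λ| = 1.3329; 1.3329 > 1: divergent.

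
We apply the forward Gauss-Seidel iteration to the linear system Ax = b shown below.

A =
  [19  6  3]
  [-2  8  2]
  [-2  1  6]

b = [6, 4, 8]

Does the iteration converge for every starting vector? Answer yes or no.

yes

Write A = D+L+U with D = diag(19, 8, 6).
GS T = -(D+L)⁻¹U: row 0 first, T[0,1] = -(6)/(19) = -0.3158; later rows by forward substitution.
  T[0,:] = [+0.0000 -0.3158 -0.1579]
  T[1,:] = [+0.0000 -0.0789 -0.2895]
  T[2,:] = [+0.0000 -0.0921 -0.0044]
|eigenvalues of T|: 0.2092, 0.1258, 0.0000.
spectral radius ρ = 0.2092; 0.2092 < 1, so it converges for any x₀.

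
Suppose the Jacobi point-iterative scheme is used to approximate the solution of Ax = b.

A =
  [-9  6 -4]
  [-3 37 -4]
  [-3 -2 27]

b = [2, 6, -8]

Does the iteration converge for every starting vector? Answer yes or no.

Diagonal D = diag(-9, 37, 27); L, U strict lower/upper.
Jacobi T = -D⁻¹(L+U): T[2,1] = -(-2)/(27) = +0.0741; T[2,2] = 0.
  T[0,:] = [+0.0000  +0.6667  -0.4444]
  T[1,:] = [+0.0811  +0.0000  +0.1081]
  T[2,:] = [+0.1111  +0.0741  +0.0000]
eigenvalue magnitudes: 0.1988, 0.1639, 0.1639.
spectral radius ρ = 0.1988; 0.1988 < 1, so it converges for any x₀.

yes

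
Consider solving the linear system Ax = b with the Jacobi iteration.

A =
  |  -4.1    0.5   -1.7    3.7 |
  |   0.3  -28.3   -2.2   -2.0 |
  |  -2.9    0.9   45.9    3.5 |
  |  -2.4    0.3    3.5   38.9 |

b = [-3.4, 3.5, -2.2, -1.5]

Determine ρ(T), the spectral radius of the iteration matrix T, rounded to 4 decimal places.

0.2421

Split A = D + L + U, D = diag(-4.1, -28.3, 45.9, 38.9).
T_J = -D⁻¹(L+U): T[0,3] = -(3.7)/(-4.1) = +0.9024; T[0,0] = 0.
  T[0,:] = [+0.0000 +0.1220 -0.4146 +0.9024]
  T[1,:] = [+0.0106 +0.0000 -0.0777 -0.0707]
  T[2,:] = [+0.0632 -0.0196 +0.0000 -0.0763]
  T[3,:] = [+0.0617 -0.0077 -0.0900 +0.0000]
eigenvalue magnitudes: 0.2421, 0.1319, 0.1319, 0.0064.
ρ = 0.2421; 0.2421 < 1: convergent.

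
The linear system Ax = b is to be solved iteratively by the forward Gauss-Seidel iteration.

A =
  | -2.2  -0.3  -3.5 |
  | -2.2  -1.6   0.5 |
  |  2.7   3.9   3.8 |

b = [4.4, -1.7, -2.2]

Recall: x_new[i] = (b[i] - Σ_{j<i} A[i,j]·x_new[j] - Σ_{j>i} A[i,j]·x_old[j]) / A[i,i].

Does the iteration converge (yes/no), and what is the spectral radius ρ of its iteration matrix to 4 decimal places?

no, ρ = 1.2717

Write A = D+L+U with D = diag(-2.2, -1.6, 3.8).
GS T = -(D+L)⁻¹U: row 0 first, T[0,1] = -(-0.3)/(-2.2) = -0.1364; later rows by forward substitution.
  T[0,:] = [+0.0000, -0.1364, -1.5909]
  T[1,:] = [+0.0000, +0.1875, +2.5000]
  T[2,:] = [+0.0000, -0.0955, -1.4354]
eigenvalue magnitudes: 1.2717, 0.0238, 0.0000.
ρ = 1.2717; 1.2717 > 1, so it fails to converge.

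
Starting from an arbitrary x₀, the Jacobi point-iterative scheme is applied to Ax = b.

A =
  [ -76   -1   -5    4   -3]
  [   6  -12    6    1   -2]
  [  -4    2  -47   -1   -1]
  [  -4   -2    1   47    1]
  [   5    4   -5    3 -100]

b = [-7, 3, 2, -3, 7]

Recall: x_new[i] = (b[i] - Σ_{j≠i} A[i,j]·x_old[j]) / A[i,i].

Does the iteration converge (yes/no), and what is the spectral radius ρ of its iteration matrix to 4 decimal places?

yes, ρ = 0.1650

Let D = diag(-76, -12, -47, 47, -100); L, U the strict triangles.
T_J = -D⁻¹(L+U): T[3,4] = -(1)/(47) = -0.0213; T[3,3] = 0.
  T[0,:] = [+0.0000, -0.0132, -0.0658, +0.0526, -0.0395]
  T[1,:] = [+0.5000, +0.0000, +0.5000, +0.0833, -0.1667]
  T[2,:] = [-0.0851, +0.0426, +0.0000, -0.0213, -0.0213]
  T[3,:] = [+0.0851, +0.0426, -0.0213, +0.0000, -0.0213]
  T[4,:] = [+0.0500, +0.0400, -0.0500, +0.0300, +0.0000]
eigenvalue magnitudes: 0.1650, 0.1267, 0.0924, 0.0924, 0.0650.
ρ(T) = max|λ| = 0.1650; 0.1650 < 1 ⇒ converges.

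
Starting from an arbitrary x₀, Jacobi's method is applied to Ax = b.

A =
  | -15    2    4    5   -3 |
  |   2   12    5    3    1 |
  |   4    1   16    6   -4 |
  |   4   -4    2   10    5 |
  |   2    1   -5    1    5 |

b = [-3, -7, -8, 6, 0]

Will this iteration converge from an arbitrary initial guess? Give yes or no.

yes

Diagonal D = diag(-15, 12, 16, 10, 5); L, U strict lower/upper.
Jacobi: T = -D⁻¹(L+U), T[1,4] = -(1)/(12) = -0.0833; T[1,1] = 0.
  T[0,:] = [+0.0000 +0.1333 +0.2667 +0.3333 -0.2000]
  T[1,:] = [-0.1667 +0.0000 -0.4167 -0.2500 -0.0833]
  T[2,:] = [-0.2500 -0.0625 +0.0000 -0.3750 +0.2500]
  T[3,:] = [-0.4000 +0.4000 -0.2000 +0.0000 -0.5000]
  T[4,:] = [-0.4000 -0.2000 +1.0000 -0.2000 +0.0000]
|roots of det(T-λI)|: 0.9038, 0.6251, 0.6251, 0.2742, 0.0482.
spectral radius ρ = 0.9038; 0.9038 < 1 ⇒ converges.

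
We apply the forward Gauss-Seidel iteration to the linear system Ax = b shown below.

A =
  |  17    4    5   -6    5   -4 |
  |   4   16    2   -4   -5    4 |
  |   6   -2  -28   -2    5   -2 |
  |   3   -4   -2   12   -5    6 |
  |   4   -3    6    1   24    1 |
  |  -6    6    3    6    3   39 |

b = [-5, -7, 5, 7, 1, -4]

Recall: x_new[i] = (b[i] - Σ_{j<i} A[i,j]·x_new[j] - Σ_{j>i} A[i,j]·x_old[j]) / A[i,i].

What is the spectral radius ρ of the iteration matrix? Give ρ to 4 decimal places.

Split A = D + L + U, D = diag(17, 16, -28, 12, 24, 39).
Gauss-Seidel: T = -(D+L)⁻¹U, row 0 first, T[0,5] = -(-4)/(17) = +0.2353; later rows by forward substitution.
  T[0,:] = [+0.0000  -0.2353  -0.2941  +0.3529  -0.2941  +0.2353]
  T[1,:] = [+0.0000  +0.0588  -0.0515  +0.1618  +0.3860  -0.3088]
  T[2,:] = [+0.0000  -0.0546  -0.0593  -0.0074  +0.0880  +0.0011]
  T[3,:] = [+0.0000  +0.0693  +0.0465  -0.0355  +0.6335  -0.6616]
  T[4,:] = [+0.0000  +0.0573  +0.0555  -0.0353  +0.0489  -0.0922]
  T[5,:] = [+0.0000  -0.0561  -0.0442  +0.0382  -0.2126  +0.1925]
moduli |λ_i(T)| = 0.3583, 0.1273, 0.1273, 0.0981, 0.0098, 0.0000.
spectral radius ρ = 0.3583; 0.3583 < 1: convergent.

0.3583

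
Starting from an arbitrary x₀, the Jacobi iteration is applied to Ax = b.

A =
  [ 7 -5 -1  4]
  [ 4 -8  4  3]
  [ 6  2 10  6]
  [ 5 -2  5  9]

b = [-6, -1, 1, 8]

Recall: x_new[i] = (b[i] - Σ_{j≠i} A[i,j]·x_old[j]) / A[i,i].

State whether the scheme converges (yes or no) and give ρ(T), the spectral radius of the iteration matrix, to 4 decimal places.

no, ρ = 1.2214

Let D = diag(7, -8, 10, 9); L, U the strict triangles.
Jacobi T = -D⁻¹(L+U): T[2,0] = -(6)/(10) = -0.6000; T[2,2] = 0.
  T[0,:] = [+0.0000 +0.7143 +0.1429 -0.5714]
  T[1,:] = [+0.5000 +0.0000 +0.5000 +0.3750]
  T[2,:] = [-0.6000 -0.2000 +0.0000 -0.6000]
  T[3,:] = [-0.5556 +0.2222 -0.5556 +0.0000]
|roots of det(T-λI)|: 1.2214, 0.4902, 0.4902, 0.4461.
ρ = 1.2214; 1.2214 > 1 ⇒ diverges.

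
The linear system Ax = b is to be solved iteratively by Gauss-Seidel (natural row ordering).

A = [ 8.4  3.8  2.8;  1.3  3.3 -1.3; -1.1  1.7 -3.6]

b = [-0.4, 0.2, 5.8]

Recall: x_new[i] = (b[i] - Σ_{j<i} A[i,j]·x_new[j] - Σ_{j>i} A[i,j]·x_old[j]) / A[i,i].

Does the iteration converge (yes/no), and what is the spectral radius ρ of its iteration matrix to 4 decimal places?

Diagonal D = diag(8.4, 3.3, -3.6); L, U strict lower/upper.
Gauss-Seidel: T = -(D+L)⁻¹U, row 0 first, T[0,1] = -(3.8)/(8.4) = -0.4524; later rows by forward substitution.
  T[0,:] = [+0.0000 -0.4524 -0.3333]
  T[1,:] = [+0.0000 +0.1782 +0.5253]
  T[2,:] = [+0.0000 +0.2224 +0.3499]
|roots of det(T-λI)|: 0.6164, 0.0883, 0.0000.
spectral radius ρ = 0.6164; 0.6164 < 1, so it converges for any x₀.

yes, ρ = 0.6164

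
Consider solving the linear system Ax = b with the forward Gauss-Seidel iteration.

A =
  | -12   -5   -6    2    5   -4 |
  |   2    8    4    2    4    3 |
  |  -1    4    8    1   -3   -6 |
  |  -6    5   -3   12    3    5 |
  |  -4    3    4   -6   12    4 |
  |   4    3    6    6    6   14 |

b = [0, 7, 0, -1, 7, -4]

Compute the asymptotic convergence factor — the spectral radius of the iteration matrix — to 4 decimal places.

1.2346

Diagonal D = diag(-12, 8, 8, 12, 12, 14); L, U strict lower/upper.
T_GS = -(D+L)⁻¹U: row 0 first, T[0,1] = -(-5)/(-12) = -0.4167; later rows by forward substitution.
  T[0,:] = [+0.0000  -0.4167  -0.5000  +0.1667  +0.4167  -0.3333]
  T[1,:] = [+0.0000  +0.1042  -0.3750  -0.2917  -0.6042  -0.2917]
  T[2,:] = [+0.0000  -0.1042  +0.1250  +0.0417  +0.7292  +0.8542]
  T[3,:] = [+0.0000  -0.2778  -0.0625  +0.2153  +0.3924  -0.2483]
  T[4,:] = [+0.0000  -0.2691  -0.1458  +0.2222  +0.2431  -0.7804]
  T[5,:] = [+0.0000  +0.3757  +0.2589  -0.1905  -0.5744  +0.2325]
eigenvalue magnitudes: 1.2346, 0.5988, 0.1722, 0.1722, 0.0283, 0.0000.
spectral radius ρ = 1.2346; 1.2346 > 1 ⇒ diverges.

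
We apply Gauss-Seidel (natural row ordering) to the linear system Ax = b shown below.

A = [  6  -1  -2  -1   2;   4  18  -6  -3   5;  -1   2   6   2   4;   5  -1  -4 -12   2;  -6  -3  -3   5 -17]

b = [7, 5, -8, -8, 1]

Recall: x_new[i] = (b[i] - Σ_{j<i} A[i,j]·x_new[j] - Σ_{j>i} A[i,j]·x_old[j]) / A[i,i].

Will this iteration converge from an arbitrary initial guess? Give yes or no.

Write A = D+L+U with D = diag(6, 18, 6, -12, -17).
T_GS = -(D+L)⁻¹U: row 0 first, T[0,4] = -(2)/(6) = -0.3333; later rows by forward substitution.
  T[0,:] = [+0.0000  +0.1667  +0.3333  +0.1667  -0.3333]
  T[1,:] = [+0.0000  -0.0370  +0.2593  +0.1296  -0.2037]
  T[2,:] = [+0.0000  +0.0401  -0.0309  -0.3488  -0.6543]
  T[3,:] = [+0.0000  +0.0592  +0.1276  +0.1749  +0.2629]
  T[4,:] = [+0.0000  -0.0420  -0.1204  +0.0313  +0.3464]
|roots of det(T-λI)|: 0.5423, 0.1461, 0.1172, 0.1172, 0.0000.
ρ(T) = max|λ| = 0.5423; 0.5423 < 1 ⇒ converges.

yes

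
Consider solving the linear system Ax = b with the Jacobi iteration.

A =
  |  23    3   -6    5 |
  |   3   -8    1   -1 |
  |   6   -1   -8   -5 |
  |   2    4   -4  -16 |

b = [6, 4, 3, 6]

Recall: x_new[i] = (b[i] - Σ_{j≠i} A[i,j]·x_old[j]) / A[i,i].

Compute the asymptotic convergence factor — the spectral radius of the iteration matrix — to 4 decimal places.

Let D = diag(23, -8, -8, -16); L, U the strict triangles.
Jacobi T = -D⁻¹(L+U): T[2,3] = -(-5)/(-8) = -0.6250; T[2,2] = 0.
  T[0,:] = [+0.0000  -0.1304  +0.2609  -0.2174]
  T[1,:] = [+0.3750  +0.0000  +0.1250  -0.1250]
  T[2,:] = [+0.7500  -0.1250  +0.0000  -0.6250]
  T[3,:] = [+0.1250  +0.2500  -0.2500  +0.0000]
moduli |λ_i(T)| = 0.5261, 0.3794, 0.3794, 0.1435.
ρ(T) = max|λ| = 0.5261; 0.5261 < 1: convergent.

0.5261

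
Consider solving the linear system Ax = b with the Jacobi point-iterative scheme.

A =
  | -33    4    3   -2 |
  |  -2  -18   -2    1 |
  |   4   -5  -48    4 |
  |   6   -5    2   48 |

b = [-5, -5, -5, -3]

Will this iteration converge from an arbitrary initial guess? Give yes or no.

yes

Diagonal D = diag(-33, -18, -48, 48); L, U strict lower/upper.
Jacobi T = -D⁻¹(L+U): T[3,1] = -(-5)/(48) = +0.1042; T[3,3] = 0.
  T[0,:] = [+0.0000  +0.1212  +0.0909  -0.0606]
  T[1,:] = [-0.1111  +0.0000  -0.1111  +0.0556]
  T[2,:] = [+0.0833  -0.1042  +0.0000  +0.0833]
  T[3,:] = [-0.1250  +0.1042  -0.0417  +0.0000]
|eigenvalues of T|: 0.1615, 0.1004, 0.1004, 0.0027.
ρ = 0.1615; 0.1615 < 1 ⇒ converges.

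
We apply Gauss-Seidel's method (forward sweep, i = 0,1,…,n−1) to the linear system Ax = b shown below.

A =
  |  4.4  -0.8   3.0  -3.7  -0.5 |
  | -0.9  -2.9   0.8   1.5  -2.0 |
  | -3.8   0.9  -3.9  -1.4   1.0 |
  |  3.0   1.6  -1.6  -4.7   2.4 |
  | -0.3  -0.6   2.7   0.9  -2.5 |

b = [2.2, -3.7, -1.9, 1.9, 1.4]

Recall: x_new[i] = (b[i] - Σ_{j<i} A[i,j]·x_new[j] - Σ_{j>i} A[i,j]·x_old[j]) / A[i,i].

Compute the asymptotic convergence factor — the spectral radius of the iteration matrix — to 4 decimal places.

Split A = D + L + U, D = diag(4.4, -2.9, -3.9, -4.7, -2.5).
T_GS = -(D+L)⁻¹U: row 0 first, T[0,4] = -(-0.5)/(4.4) = +0.1136; later rows by forward substitution.
  T[0,:] = [+0.0000 +0.1818 -0.6818 +0.8409 +0.1136]
  T[1,:] = [+0.0000 -0.0564 +0.4875 +0.2563 -0.7249]
  T[2,:] = [+0.0000 -0.1902 +0.7768 -1.1192 -0.0216]
  T[3,:] = [+0.0000 +0.1616 -0.5337 +1.0050 +0.3437]
  T[4,:] = [+0.0000 -0.1555 +0.6117 -1.0093 +0.2608]
|λ(T)| sorted: 1.4121, 0.5322, 0.0646, 0.0227, 0.0000.
spectral radius ρ = 1.4121; 1.4121 > 1 ⇒ diverges.

1.4121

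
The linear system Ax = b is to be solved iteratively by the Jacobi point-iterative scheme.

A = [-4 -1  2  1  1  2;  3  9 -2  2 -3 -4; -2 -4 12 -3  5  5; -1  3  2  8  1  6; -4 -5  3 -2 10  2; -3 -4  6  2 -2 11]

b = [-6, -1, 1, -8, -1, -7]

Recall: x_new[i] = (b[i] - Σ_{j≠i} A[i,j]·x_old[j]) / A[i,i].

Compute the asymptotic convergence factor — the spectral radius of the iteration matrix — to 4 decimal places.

Let D = diag(-4, 9, 12, 8, 10, 11); L, U the strict triangles.
Jacobi T = -D⁻¹(L+U): T[4,3] = -(-2)/(10) = +0.2000; T[4,4] = 0.
  T[0,:] = [+0.0000 -0.2500 +0.5000 +0.2500 +0.2500 +0.5000]
  T[1,:] = [-0.3333 +0.0000 +0.2222 -0.2222 +0.3333 +0.4444]
  T[2,:] = [+0.1667 +0.3333 +0.0000 +0.2500 -0.4167 -0.4167]
  T[3,:] = [+0.1250 -0.3750 -0.2500 +0.0000 -0.1250 -0.7500]
  T[4,:] = [+0.4000 +0.5000 -0.3000 +0.2000 +0.0000 -0.2000]
  T[5,:] = [+0.2727 +0.3636 -0.5455 -0.1818 +0.1818 +0.0000]
|λ(T)| sorted: 1.2622, 0.7977, 0.4517, 0.2771, 0.2379, 0.0520.
ρ = 1.2622; 1.2622 > 1, so it fails to converge.

1.2622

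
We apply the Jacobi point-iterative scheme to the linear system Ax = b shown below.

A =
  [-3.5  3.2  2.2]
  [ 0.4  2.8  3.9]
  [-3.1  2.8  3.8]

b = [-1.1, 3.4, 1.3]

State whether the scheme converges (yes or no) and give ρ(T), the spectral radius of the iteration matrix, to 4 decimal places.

no, ρ = 1.4431

Split A = D + L + U, D = diag(-3.5, 2.8, 3.8).
T_J = -D⁻¹(L+U): T[1,0] = -(0.4)/(2.8) = -0.1429; T[1,1] = 0.
  T[0,:] = [+0.0000  +0.9143  +0.6286]
  T[1,:] = [-0.1429  +0.0000  -1.3929]
  T[2,:] = [+0.8158  -0.7368  +0.0000]
|eigenvalues of T|: 1.4431, 0.8210, 0.8210.
spectral radius ρ = 1.4431; 1.4431 > 1 ⇒ diverges.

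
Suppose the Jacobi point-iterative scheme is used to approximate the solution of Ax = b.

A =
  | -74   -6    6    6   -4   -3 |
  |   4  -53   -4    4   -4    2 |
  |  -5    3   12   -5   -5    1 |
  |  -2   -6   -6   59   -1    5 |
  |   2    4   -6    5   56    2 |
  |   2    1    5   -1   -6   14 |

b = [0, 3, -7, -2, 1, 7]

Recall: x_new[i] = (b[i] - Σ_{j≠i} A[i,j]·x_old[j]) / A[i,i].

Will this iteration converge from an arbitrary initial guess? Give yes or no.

yes

Write A = D+L+U with D = diag(-74, -53, 12, 59, 56, 14).
Jacobi T = -D⁻¹(L+U): T[2,1] = -(3)/(12) = -0.2500; T[2,2] = 0.
  T[0,:] = [+0.0000, -0.0811, +0.0811, +0.0811, -0.0541, -0.0405]
  T[1,:] = [+0.0755, +0.0000, -0.0755, +0.0755, -0.0755, +0.0377]
  T[2,:] = [+0.4167, -0.2500, +0.0000, +0.4167, +0.4167, -0.0833]
  T[3,:] = [+0.0339, +0.1017, +0.1017, +0.0000, +0.0169, -0.0847]
  T[4,:] = [-0.0357, -0.0714, +0.1071, -0.0893, +0.0000, -0.0357]
  T[5,:] = [-0.1429, -0.0714, -0.3571, +0.0714, +0.4286, +0.0000]
|eigenvalues of T|: 0.4461, 0.2370, 0.2370, 0.1675, 0.0882, 0.0882.
spectral radius ρ = 0.4461; 0.4461 < 1: convergent.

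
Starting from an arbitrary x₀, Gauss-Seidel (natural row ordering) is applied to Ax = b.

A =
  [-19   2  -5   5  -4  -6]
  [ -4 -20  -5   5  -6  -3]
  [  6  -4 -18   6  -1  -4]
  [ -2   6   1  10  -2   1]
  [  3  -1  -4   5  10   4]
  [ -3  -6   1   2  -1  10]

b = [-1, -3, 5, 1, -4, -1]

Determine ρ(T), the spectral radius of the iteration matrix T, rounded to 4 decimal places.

Diagonal D = diag(-19, -20, -18, 10, 10, 10); L, U strict lower/upper.
T_GS = -(D+L)⁻¹U: row 0 first, T[0,4] = -(-4)/(-19) = -0.2105; later rows by forward substitution.
  T[0,:] = [+0.0000  +0.1053  -0.2632  +0.2632  -0.2105  -0.3158]
  T[1,:] = [+0.0000  -0.0211  -0.1974  +0.1974  -0.2579  -0.0868]
  T[2,:] = [+0.0000  +0.0398  -0.0439  +0.3772  -0.0684  -0.3082]
  T[3,:] = [+0.0000  +0.0297  +0.0702  -0.1035  +0.3195  -0.0802]
  T[4,:] = [+0.0000  -0.0326  +0.0066  +0.1434  -0.1497  -0.3971]
  T[5,:] = [+0.0000  +0.0058  -0.2064  +0.1947  -0.2899  -0.1397]
|eigenvalues of T|: 0.6811, 0.3423, 0.1622, 0.1622, 0.0343, 0.0000.
ρ = 0.6811; 0.6811 < 1, so it converges for any x₀.

0.6811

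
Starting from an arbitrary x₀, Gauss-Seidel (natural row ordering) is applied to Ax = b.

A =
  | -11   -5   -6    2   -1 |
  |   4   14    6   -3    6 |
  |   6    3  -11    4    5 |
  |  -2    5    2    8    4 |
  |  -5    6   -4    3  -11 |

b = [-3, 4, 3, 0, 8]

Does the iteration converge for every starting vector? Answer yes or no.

yes

Diagonal D = diag(-11, 14, -11, 8, -11); L, U strict lower/upper.
T_GS = -(D+L)⁻¹U: row 0 first, T[0,2] = -(-6)/(-11) = -0.5455; later rows by forward substitution.
  T[0,:] = [+0.0000 -0.4545 -0.5455 +0.1818 -0.0909]
  T[1,:] = [+0.0000 +0.1299 -0.2727 +0.1623 -0.4026]
  T[2,:] = [+0.0000 -0.2125 -0.3719 +0.5071 +0.2952]
  T[3,:] = [+0.0000 -0.1417 +0.1271 -0.1828 -0.3449]
  T[4,:] = [+0.0000 +0.3161 +0.2691 -0.2283 -0.3797]
|roots of det(T-λI)|: 0.8955, 0.3432, 0.3432, 0.1526, 0.0000.
spectral radius ρ = 0.8955; 0.8955 < 1 ⇒ converges.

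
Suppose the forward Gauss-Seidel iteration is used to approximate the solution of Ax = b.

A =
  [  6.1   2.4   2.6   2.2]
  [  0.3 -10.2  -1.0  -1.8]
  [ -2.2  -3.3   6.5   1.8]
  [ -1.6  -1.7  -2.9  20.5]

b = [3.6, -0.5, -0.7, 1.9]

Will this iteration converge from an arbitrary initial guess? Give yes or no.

yes

Diagonal D = diag(6.1, -10.2, 6.5, 20.5); L, U strict lower/upper.
Gauss-Seidel: T = -(D+L)⁻¹U, row 0 first, T[0,2] = -(2.6)/(6.1) = -0.4262; later rows by forward substitution.
  T[0,:] = [+0.0000 -0.3934 -0.4262 -0.3607]
  T[1,:] = [+0.0000 -0.0116 -0.1106 -0.1871]
  T[2,:] = [+0.0000 -0.1390 -0.2004 -0.4940]
  T[3,:] = [+0.0000 -0.0513 -0.0708 -0.1135]
eigenvalue magnitudes: 0.4119, 0.0450, 0.0450, 0.0000.
ρ = 0.4119; 0.4119 < 1: convergent.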